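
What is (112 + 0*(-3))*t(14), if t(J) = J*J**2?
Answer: 307328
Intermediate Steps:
t(J) = J**3
(112 + 0*(-3))*t(14) = (112 + 0*(-3))*14**3 = (112 + 0)*2744 = 112*2744 = 307328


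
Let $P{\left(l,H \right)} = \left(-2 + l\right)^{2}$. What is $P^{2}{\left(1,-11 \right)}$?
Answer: $1$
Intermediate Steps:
$P^{2}{\left(1,-11 \right)} = \left(\left(-2 + 1\right)^{2}\right)^{2} = \left(\left(-1\right)^{2}\right)^{2} = 1^{2} = 1$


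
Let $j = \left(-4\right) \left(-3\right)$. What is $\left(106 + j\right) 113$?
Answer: $13334$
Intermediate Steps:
$j = 12$
$\left(106 + j\right) 113 = \left(106 + 12\right) 113 = 118 \cdot 113 = 13334$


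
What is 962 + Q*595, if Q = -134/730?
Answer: 62253/73 ≈ 852.78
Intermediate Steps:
Q = -67/365 (Q = -134*1/730 = -67/365 ≈ -0.18356)
962 + Q*595 = 962 - 67/365*595 = 962 - 7973/73 = 62253/73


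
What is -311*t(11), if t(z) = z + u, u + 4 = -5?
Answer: -622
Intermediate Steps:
u = -9 (u = -4 - 5 = -9)
t(z) = -9 + z (t(z) = z - 9 = -9 + z)
-311*t(11) = -311*(-9 + 11) = -311*2 = -622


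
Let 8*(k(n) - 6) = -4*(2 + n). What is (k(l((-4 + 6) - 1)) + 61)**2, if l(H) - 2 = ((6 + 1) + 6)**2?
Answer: 1521/4 ≈ 380.25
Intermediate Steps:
l(H) = 171 (l(H) = 2 + ((6 + 1) + 6)**2 = 2 + (7 + 6)**2 = 2 + 13**2 = 2 + 169 = 171)
k(n) = 5 - n/2 (k(n) = 6 + (-4*(2 + n))/8 = 6 + (-8 - 4*n)/8 = 6 + (-1 - n/2) = 5 - n/2)
(k(l((-4 + 6) - 1)) + 61)**2 = ((5 - 1/2*171) + 61)**2 = ((5 - 171/2) + 61)**2 = (-161/2 + 61)**2 = (-39/2)**2 = 1521/4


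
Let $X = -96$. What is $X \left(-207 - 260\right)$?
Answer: $44832$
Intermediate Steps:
$X \left(-207 - 260\right) = - 96 \left(-207 - 260\right) = \left(-96\right) \left(-467\right) = 44832$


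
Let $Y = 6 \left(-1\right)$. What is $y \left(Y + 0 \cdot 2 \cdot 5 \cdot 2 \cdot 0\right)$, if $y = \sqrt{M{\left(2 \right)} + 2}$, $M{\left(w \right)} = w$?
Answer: $-12$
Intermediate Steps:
$Y = -6$
$y = 2$ ($y = \sqrt{2 + 2} = \sqrt{4} = 2$)
$y \left(Y + 0 \cdot 2 \cdot 5 \cdot 2 \cdot 0\right) = 2 \left(-6 + 0 \cdot 2 \cdot 5 \cdot 2 \cdot 0\right) = 2 \left(-6 + 0 \cdot 10 \cdot 0\right) = 2 \left(-6 + 0 \cdot 0\right) = 2 \left(-6 + 0\right) = 2 \left(-6\right) = -12$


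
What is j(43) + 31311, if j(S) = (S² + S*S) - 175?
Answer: 34834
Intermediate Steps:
j(S) = -175 + 2*S² (j(S) = (S² + S²) - 175 = 2*S² - 175 = -175 + 2*S²)
j(43) + 31311 = (-175 + 2*43²) + 31311 = (-175 + 2*1849) + 31311 = (-175 + 3698) + 31311 = 3523 + 31311 = 34834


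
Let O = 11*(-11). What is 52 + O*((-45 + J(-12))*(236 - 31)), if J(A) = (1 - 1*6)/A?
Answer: 13271299/12 ≈ 1.1059e+6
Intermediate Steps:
J(A) = -5/A (J(A) = (1 - 6)/A = -5/A)
O = -121
52 + O*((-45 + J(-12))*(236 - 31)) = 52 - 121*(-45 - 5/(-12))*(236 - 31) = 52 - 121*(-45 - 5*(-1/12))*205 = 52 - 121*(-45 + 5/12)*205 = 52 - (-64735)*205/12 = 52 - 121*(-109675/12) = 52 + 13270675/12 = 13271299/12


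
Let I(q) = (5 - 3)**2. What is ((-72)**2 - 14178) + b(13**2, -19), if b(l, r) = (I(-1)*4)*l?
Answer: -6290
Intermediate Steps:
I(q) = 4 (I(q) = 2**2 = 4)
b(l, r) = 16*l (b(l, r) = (4*4)*l = 16*l)
((-72)**2 - 14178) + b(13**2, -19) = ((-72)**2 - 14178) + 16*13**2 = (5184 - 14178) + 16*169 = -8994 + 2704 = -6290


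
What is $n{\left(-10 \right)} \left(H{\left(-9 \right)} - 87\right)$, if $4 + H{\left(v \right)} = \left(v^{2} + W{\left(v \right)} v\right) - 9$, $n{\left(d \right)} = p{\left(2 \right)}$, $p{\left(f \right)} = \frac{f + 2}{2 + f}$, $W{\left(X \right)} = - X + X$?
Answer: $-19$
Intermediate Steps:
$W{\left(X \right)} = 0$
$p{\left(f \right)} = 1$ ($p{\left(f \right)} = \frac{2 + f}{2 + f} = 1$)
$n{\left(d \right)} = 1$
$H{\left(v \right)} = -13 + v^{2}$ ($H{\left(v \right)} = -4 + \left(\left(v^{2} + 0 v\right) - 9\right) = -4 + \left(\left(v^{2} + 0\right) - 9\right) = -4 + \left(v^{2} - 9\right) = -4 + \left(-9 + v^{2}\right) = -13 + v^{2}$)
$n{\left(-10 \right)} \left(H{\left(-9 \right)} - 87\right) = 1 \left(\left(-13 + \left(-9\right)^{2}\right) - 87\right) = 1 \left(\left(-13 + 81\right) - 87\right) = 1 \left(68 - 87\right) = 1 \left(-19\right) = -19$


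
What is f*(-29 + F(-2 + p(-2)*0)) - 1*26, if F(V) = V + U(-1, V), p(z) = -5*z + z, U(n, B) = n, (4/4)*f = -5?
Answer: 134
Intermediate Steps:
f = -5
p(z) = -4*z
F(V) = -1 + V (F(V) = V - 1 = -1 + V)
f*(-29 + F(-2 + p(-2)*0)) - 1*26 = -5*(-29 + (-1 + (-2 - 4*(-2)*0))) - 1*26 = -5*(-29 + (-1 + (-2 + 8*0))) - 26 = -5*(-29 + (-1 + (-2 + 0))) - 26 = -5*(-29 + (-1 - 2)) - 26 = -5*(-29 - 3) - 26 = -5*(-32) - 26 = 160 - 26 = 134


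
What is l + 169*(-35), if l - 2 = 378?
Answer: -5535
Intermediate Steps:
l = 380 (l = 2 + 378 = 380)
l + 169*(-35) = 380 + 169*(-35) = 380 - 5915 = -5535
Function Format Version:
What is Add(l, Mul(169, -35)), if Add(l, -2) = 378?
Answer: -5535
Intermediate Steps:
l = 380 (l = Add(2, 378) = 380)
Add(l, Mul(169, -35)) = Add(380, Mul(169, -35)) = Add(380, -5915) = -5535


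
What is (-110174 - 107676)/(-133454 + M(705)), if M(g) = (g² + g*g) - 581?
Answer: -43570/172003 ≈ -0.25331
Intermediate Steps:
M(g) = -581 + 2*g² (M(g) = (g² + g²) - 581 = 2*g² - 581 = -581 + 2*g²)
(-110174 - 107676)/(-133454 + M(705)) = (-110174 - 107676)/(-133454 + (-581 + 2*705²)) = -217850/(-133454 + (-581 + 2*497025)) = -217850/(-133454 + (-581 + 994050)) = -217850/(-133454 + 993469) = -217850/860015 = -217850*1/860015 = -43570/172003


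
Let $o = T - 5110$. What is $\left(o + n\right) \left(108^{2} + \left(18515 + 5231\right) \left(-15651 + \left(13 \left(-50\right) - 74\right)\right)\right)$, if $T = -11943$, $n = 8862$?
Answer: $3184899043426$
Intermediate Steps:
$o = -17053$ ($o = -11943 - 5110 = -17053$)
$\left(o + n\right) \left(108^{2} + \left(18515 + 5231\right) \left(-15651 + \left(13 \left(-50\right) - 74\right)\right)\right) = \left(-17053 + 8862\right) \left(108^{2} + \left(18515 + 5231\right) \left(-15651 + \left(13 \left(-50\right) - 74\right)\right)\right) = - 8191 \left(11664 + 23746 \left(-15651 - 724\right)\right) = - 8191 \left(11664 + 23746 \left(-16375\right)\right) = - 8191 \left(11664 - 388840750\right) = \left(-8191\right) \left(-388829086\right) = 3184899043426$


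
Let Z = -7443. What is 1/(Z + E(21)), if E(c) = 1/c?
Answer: -21/156302 ≈ -0.00013436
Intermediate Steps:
1/(Z + E(21)) = 1/(-7443 + 1/21) = 1/(-156302/21) = -21/156302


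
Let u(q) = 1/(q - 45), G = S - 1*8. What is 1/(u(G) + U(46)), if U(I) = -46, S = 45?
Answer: -8/369 ≈ -0.021680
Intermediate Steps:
G = 37 (G = 45 - 1*8 = 45 - 8 = 37)
u(q) = 1/(-45 + q)
1/(u(G) + U(46)) = 1/(1/(-45 + 37) - 46) = 1/(1/(-8) - 46) = 1/(-⅛ - 46) = 1/(-369/8) = -8/369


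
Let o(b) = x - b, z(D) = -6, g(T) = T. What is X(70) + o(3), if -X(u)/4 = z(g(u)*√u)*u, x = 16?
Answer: 1693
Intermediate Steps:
o(b) = 16 - b
X(u) = 24*u (X(u) = -(-24)*u = 24*u)
X(70) + o(3) = 24*70 + (16 - 1*3) = 1680 + (16 - 3) = 1680 + 13 = 1693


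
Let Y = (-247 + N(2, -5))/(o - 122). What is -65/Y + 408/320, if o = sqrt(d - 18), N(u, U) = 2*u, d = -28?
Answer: -304807/9720 + 65*I*sqrt(46)/243 ≈ -31.359 + 1.8142*I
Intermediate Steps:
o = I*sqrt(46) (o = sqrt(-28 - 18) = sqrt(-46) = I*sqrt(46) ≈ 6.7823*I)
Y = -243/(-122 + I*sqrt(46)) (Y = (-247 + 2*2)/(I*sqrt(46) - 122) = (-247 + 4)/(-122 + I*sqrt(46)) = -243/(-122 + I*sqrt(46)) ≈ 1.9857 + 0.11039*I)
-65/Y + 408/320 = -65/(14823/7465 + 243*I*sqrt(46)/14930) + 408/320 = -65/(14823/7465 + 243*I*sqrt(46)/14930) + 408*(1/320) = -65/(14823/7465 + 243*I*sqrt(46)/14930) + 51/40 = 51/40 - 65/(14823/7465 + 243*I*sqrt(46)/14930)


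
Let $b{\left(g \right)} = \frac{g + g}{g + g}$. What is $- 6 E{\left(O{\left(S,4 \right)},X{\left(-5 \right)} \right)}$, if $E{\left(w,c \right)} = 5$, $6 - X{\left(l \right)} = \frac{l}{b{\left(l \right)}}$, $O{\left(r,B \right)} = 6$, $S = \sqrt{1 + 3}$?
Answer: $-30$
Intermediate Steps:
$b{\left(g \right)} = 1$ ($b{\left(g \right)} = \frac{2 g}{2 g} = 2 g \frac{1}{2 g} = 1$)
$S = 2$ ($S = \sqrt{4} = 2$)
$X{\left(l \right)} = 6 - l$ ($X{\left(l \right)} = 6 - \frac{l}{1} = 6 - l 1 = 6 - l$)
$- 6 E{\left(O{\left(S,4 \right)},X{\left(-5 \right)} \right)} = \left(-6\right) 5 = -30$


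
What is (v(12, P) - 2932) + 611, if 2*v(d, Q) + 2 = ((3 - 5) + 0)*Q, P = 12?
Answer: -2334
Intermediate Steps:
v(d, Q) = -1 - Q (v(d, Q) = -1 + (((3 - 5) + 0)*Q)/2 = -1 + ((-2 + 0)*Q)/2 = -1 + (-2*Q)/2 = -1 - Q)
(v(12, P) - 2932) + 611 = ((-1 - 1*12) - 2932) + 611 = ((-1 - 12) - 2932) + 611 = (-13 - 2932) + 611 = -2945 + 611 = -2334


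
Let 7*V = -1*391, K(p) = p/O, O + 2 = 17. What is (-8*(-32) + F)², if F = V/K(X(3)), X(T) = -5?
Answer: 8791225/49 ≈ 1.7941e+5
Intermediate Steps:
O = 15 (O = -2 + 17 = 15)
K(p) = p/15
V = -391/7 (V = (-1*391)/7 = (⅐)*(-391) = -391/7 ≈ -55.857)
F = 1173/7 (F = -391/(7*((1/15)*(-5))) = -391/(7*(-⅓)) = -391/7*(-3) = 1173/7 ≈ 167.57)
(-8*(-32) + F)² = (-8*(-32) + 1173/7)² = (256 + 1173/7)² = (2965/7)² = 8791225/49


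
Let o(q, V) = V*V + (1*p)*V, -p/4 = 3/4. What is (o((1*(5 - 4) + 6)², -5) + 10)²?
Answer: 2500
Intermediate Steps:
p = -3 (p = -12/4 = -4*¾ = -3)
o(q, V) = V² - 3*V (o(q, V) = V*V + (1*(-3))*V = V² - 3*V)
(o((1*(5 - 4) + 6)², -5) + 10)² = (-5*(-3 - 5) + 10)² = (-5*(-8) + 10)² = (40 + 10)² = 50² = 2500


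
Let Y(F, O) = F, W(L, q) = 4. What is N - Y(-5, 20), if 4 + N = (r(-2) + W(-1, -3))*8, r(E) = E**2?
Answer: 65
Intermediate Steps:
N = 60 (N = -4 + ((-2)**2 + 4)*8 = -4 + (4 + 4)*8 = -4 + 8*8 = -4 + 64 = 60)
N - Y(-5, 20) = 60 - 1*(-5) = 60 + 5 = 65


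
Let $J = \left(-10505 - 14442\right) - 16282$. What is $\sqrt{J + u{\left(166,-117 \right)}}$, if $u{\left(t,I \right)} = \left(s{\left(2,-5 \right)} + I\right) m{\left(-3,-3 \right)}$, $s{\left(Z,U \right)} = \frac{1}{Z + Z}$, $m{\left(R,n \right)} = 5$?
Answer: $\frac{i \sqrt{167251}}{2} \approx 204.48 i$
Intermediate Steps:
$s{\left(Z,U \right)} = \frac{1}{2 Z}$
$u{\left(t,I \right)} = \frac{5}{4} + 5 I$ ($u{\left(t,I \right)} = \left(\frac{1}{2 \cdot 2} + I\right) 5 = \left(\frac{1}{2} \cdot \frac{1}{2} + I\right) 5 = \left(\frac{1}{4} + I\right) 5 = \frac{5}{4} + 5 I$)
$J = -41229$ ($J = -24947 - 16282 = -41229$)
$\sqrt{J + u{\left(166,-117 \right)}} = \sqrt{-41229 + \left(\frac{5}{4} + 5 \left(-117\right)\right)} = \sqrt{-41229 + \left(\frac{5}{4} - 585\right)} = \sqrt{-41229 - \frac{2335}{4}} = \sqrt{- \frac{167251}{4}} = \frac{i \sqrt{167251}}{2}$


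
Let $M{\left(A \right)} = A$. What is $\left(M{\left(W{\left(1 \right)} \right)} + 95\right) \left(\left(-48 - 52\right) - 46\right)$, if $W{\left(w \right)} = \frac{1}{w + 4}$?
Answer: $- \frac{69496}{5} \approx -13899.0$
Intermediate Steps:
$W{\left(w \right)} = \frac{1}{4 + w}$
$\left(M{\left(W{\left(1 \right)} \right)} + 95\right) \left(\left(-48 - 52\right) - 46\right) = \left(\frac{1}{4 + 1} + 95\right) \left(\left(-48 - 52\right) - 46\right) = \left(\frac{1}{5} + 95\right) \left(-100 - 46\right) = \left(\frac{1}{5} + 95\right) \left(-146\right) = \frac{476}{5} \left(-146\right) = - \frac{69496}{5}$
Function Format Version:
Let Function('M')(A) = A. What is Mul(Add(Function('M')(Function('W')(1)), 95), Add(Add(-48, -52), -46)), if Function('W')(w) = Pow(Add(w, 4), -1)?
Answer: Rational(-69496, 5) ≈ -13899.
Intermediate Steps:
Function('W')(w) = Pow(Add(4, w), -1)
Mul(Add(Function('M')(Function('W')(1)), 95), Add(Add(-48, -52), -46)) = Mul(Add(Pow(Add(4, 1), -1), 95), Add(Add(-48, -52), -46)) = Mul(Add(Pow(5, -1), 95), Add(-100, -46)) = Mul(Add(Rational(1, 5), 95), -146) = Mul(Rational(476, 5), -146) = Rational(-69496, 5)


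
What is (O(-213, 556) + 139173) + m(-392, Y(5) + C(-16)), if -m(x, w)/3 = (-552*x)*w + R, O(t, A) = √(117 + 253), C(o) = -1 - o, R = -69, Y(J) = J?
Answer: -12843660 + √370 ≈ -1.2844e+7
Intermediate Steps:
O(t, A) = √370
m(x, w) = 207 + 1656*w*x (m(x, w) = -3*((-552*x)*w - 69) = -3*(-552*w*x - 69) = -3*(-69 - 552*w*x) = 207 + 1656*w*x)
(O(-213, 556) + 139173) + m(-392, Y(5) + C(-16)) = (√370 + 139173) + (207 + 1656*(5 + (-1 - 1*(-16)))*(-392)) = (139173 + √370) + (207 + 1656*(5 + (-1 + 16))*(-392)) = (139173 + √370) + (207 + 1656*(5 + 15)*(-392)) = (139173 + √370) + (207 + 1656*20*(-392)) = (139173 + √370) + (207 - 12983040) = (139173 + √370) - 12982833 = -12843660 + √370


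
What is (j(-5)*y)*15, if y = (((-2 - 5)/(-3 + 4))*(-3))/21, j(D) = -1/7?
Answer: -15/7 ≈ -2.1429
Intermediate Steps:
j(D) = -⅐ (j(D) = -1*⅐ = -⅐)
y = 1 (y = (-7/1*(-3))*(1/21) = (-7*1*(-3))*(1/21) = -7*(-3)*(1/21) = 21*(1/21) = 1)
(j(-5)*y)*15 = -⅐*1*15 = -⅐*15 = -15/7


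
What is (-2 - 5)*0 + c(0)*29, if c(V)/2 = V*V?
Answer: 0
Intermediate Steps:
c(V) = 2*V² (c(V) = 2*(V*V) = 2*V²)
(-2 - 5)*0 + c(0)*29 = (-2 - 5)*0 + (2*0²)*29 = -7*0 + (2*0)*29 = 0 + 0*29 = 0 + 0 = 0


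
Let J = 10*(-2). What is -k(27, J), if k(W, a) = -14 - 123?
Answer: 137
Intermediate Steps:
J = -20
k(W, a) = -137
-k(27, J) = -1*(-137) = 137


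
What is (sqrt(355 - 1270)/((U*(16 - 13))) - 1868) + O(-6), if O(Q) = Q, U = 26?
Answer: -1874 + I*sqrt(915)/78 ≈ -1874.0 + 0.38781*I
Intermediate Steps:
(sqrt(355 - 1270)/((U*(16 - 13))) - 1868) + O(-6) = (sqrt(355 - 1270)/((26*(16 - 13))) - 1868) - 6 = (sqrt(-915)/((26*3)) - 1868) - 6 = ((I*sqrt(915))/78 - 1868) - 6 = ((I*sqrt(915))*(1/78) - 1868) - 6 = (I*sqrt(915)/78 - 1868) - 6 = (-1868 + I*sqrt(915)/78) - 6 = -1874 + I*sqrt(915)/78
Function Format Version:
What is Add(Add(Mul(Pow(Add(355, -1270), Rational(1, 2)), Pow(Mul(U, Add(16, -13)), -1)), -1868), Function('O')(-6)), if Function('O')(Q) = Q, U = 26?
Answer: Add(-1874, Mul(Rational(1, 78), I, Pow(915, Rational(1, 2)))) ≈ Add(-1874.0, Mul(0.38781, I))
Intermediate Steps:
Add(Add(Mul(Pow(Add(355, -1270), Rational(1, 2)), Pow(Mul(U, Add(16, -13)), -1)), -1868), Function('O')(-6)) = Add(Add(Mul(Pow(Add(355, -1270), Rational(1, 2)), Pow(Mul(26, Add(16, -13)), -1)), -1868), -6) = Add(Add(Mul(Pow(-915, Rational(1, 2)), Pow(Mul(26, 3), -1)), -1868), -6) = Add(Add(Mul(Mul(I, Pow(915, Rational(1, 2))), Pow(78, -1)), -1868), -6) = Add(Add(Mul(Mul(I, Pow(915, Rational(1, 2))), Rational(1, 78)), -1868), -6) = Add(Add(Mul(Rational(1, 78), I, Pow(915, Rational(1, 2))), -1868), -6) = Add(Add(-1868, Mul(Rational(1, 78), I, Pow(915, Rational(1, 2)))), -6) = Add(-1874, Mul(Rational(1, 78), I, Pow(915, Rational(1, 2))))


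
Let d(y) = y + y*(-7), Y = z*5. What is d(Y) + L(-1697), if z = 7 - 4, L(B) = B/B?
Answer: -89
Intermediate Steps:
L(B) = 1
z = 3
Y = 15 (Y = 3*5 = 15)
d(y) = -6*y (d(y) = y - 7*y = -6*y)
d(Y) + L(-1697) = -6*15 + 1 = -90 + 1 = -89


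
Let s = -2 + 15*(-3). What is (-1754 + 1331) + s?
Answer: -470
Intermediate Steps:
s = -47 (s = -2 - 45 = -47)
(-1754 + 1331) + s = (-1754 + 1331) - 47 = -423 - 47 = -470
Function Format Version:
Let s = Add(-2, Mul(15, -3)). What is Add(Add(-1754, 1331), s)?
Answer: -470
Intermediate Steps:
s = -47 (s = Add(-2, -45) = -47)
Add(Add(-1754, 1331), s) = Add(Add(-1754, 1331), -47) = Add(-423, -47) = -470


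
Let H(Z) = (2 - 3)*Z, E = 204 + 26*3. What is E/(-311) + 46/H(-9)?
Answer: 11768/2799 ≈ 4.2044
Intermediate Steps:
E = 282 (E = 204 + 78 = 282)
H(Z) = -Z
E/(-311) + 46/H(-9) = 282/(-311) + 46/((-1*(-9))) = 282*(-1/311) + 46/9 = -282/311 + 46*(⅑) = -282/311 + 46/9 = 11768/2799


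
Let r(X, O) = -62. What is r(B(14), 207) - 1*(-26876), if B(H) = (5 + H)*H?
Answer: 26814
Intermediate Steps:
B(H) = H*(5 + H)
r(B(14), 207) - 1*(-26876) = -62 - 1*(-26876) = -62 + 26876 = 26814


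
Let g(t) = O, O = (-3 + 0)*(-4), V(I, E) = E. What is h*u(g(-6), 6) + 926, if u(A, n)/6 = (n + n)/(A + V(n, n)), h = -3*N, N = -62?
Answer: 1670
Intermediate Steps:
O = 12 (O = -3*(-4) = 12)
g(t) = 12
h = 186 (h = -3*(-62) = 186)
u(A, n) = 12*n/(A + n) (u(A, n) = 6*((n + n)/(A + n)) = 6*((2*n)/(A + n)) = 6*(2*n/(A + n)) = 12*n/(A + n))
h*u(g(-6), 6) + 926 = 186*(12*6/(12 + 6)) + 926 = 186*(12*6/18) + 926 = 186*(12*6*(1/18)) + 926 = 186*4 + 926 = 744 + 926 = 1670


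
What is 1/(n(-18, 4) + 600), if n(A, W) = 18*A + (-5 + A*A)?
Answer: 1/595 ≈ 0.0016807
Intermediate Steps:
n(A, W) = -5 + A² + 18*A (n(A, W) = 18*A + (-5 + A²) = -5 + A² + 18*A)
1/(n(-18, 4) + 600) = 1/((-5 + (-18)² + 18*(-18)) + 600) = 1/((-5 + 324 - 324) + 600) = 1/(-5 + 600) = 1/595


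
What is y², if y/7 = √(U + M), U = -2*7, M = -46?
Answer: -2940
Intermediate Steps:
U = -14
y = 14*I*√15 (y = 7*√(-14 - 46) = 7*√(-60) = 7*(2*I*√15) = 14*I*√15 ≈ 54.222*I)
y² = (14*I*√15)² = -2940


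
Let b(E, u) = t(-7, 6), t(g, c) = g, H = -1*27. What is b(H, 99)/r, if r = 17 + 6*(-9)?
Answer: 7/37 ≈ 0.18919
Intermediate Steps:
H = -27
r = -37 (r = 17 - 54 = -37)
b(E, u) = -7
b(H, 99)/r = -7/(-37) = -7*(-1/37) = 7/37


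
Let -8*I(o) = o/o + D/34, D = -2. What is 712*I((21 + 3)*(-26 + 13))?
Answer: -1424/17 ≈ -83.765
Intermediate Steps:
I(o) = -2/17 (I(o) = -(o/o - 2/34)/8 = -(1 - 2*1/34)/8 = -(1 - 1/17)/8 = -1/8*16/17 = -2/17)
712*I((21 + 3)*(-26 + 13)) = 712*(-2/17) = -1424/17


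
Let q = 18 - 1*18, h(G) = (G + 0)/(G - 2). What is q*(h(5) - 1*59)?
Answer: 0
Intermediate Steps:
h(G) = G/(-2 + G)
q = 0 (q = 18 - 18 = 0)
q*(h(5) - 1*59) = 0*(5/(-2 + 5) - 1*59) = 0*(5/3 - 59) = 0*(-172/3) = 0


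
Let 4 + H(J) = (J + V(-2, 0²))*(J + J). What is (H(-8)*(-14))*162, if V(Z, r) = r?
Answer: -281232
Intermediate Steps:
H(J) = -4 + 2*J² (H(J) = -4 + (J + 0²)*(J + J) = -4 + (J + 0)*(2*J) = -4 + J*(2*J) = -4 + 2*J²)
(H(-8)*(-14))*162 = ((-4 + 2*(-8)²)*(-14))*162 = ((-4 + 2*64)*(-14))*162 = ((-4 + 128)*(-14))*162 = (124*(-14))*162 = -1736*162 = -281232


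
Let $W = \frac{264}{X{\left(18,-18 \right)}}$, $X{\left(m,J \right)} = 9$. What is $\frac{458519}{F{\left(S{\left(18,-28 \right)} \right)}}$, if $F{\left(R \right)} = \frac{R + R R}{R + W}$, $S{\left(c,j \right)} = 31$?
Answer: $\frac{82991939}{2976} \approx 27887.0$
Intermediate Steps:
$W = \frac{88}{3}$ ($W = \frac{264}{9} = 264 \cdot \frac{1}{9} = \frac{88}{3} \approx 29.333$)
$F{\left(R \right)} = \frac{R + R^{2}}{\frac{88}{3} + R}$ ($F{\left(R \right)} = \frac{R + R R}{R + \frac{88}{3}} = \frac{R + R^{2}}{\frac{88}{3} + R}$)
$\frac{458519}{F{\left(S{\left(18,-28 \right)} \right)}} = \frac{458519}{3 \cdot 31 \frac{1}{88 + 3 \cdot 31} \left(1 + 31\right)} = \frac{458519}{3 \cdot 31 \frac{1}{88 + 93} \cdot 32} = \frac{458519}{3 \cdot 31 \cdot \frac{1}{181} \cdot 32} = \frac{458519}{\frac{2976}{181}} = 458519 \cdot \frac{181}{2976} = \frac{82991939}{2976}$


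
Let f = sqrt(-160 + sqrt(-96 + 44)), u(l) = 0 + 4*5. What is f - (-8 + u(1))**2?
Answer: -144 + sqrt(-160 + 2*I*sqrt(13)) ≈ -143.72 + 12.652*I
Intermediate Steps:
u(l) = 20 (u(l) = 0 + 20 = 20)
f = sqrt(-160 + 2*I*sqrt(13)) (f = sqrt(-160 + sqrt(-52)) = sqrt(-160 + 2*I*sqrt(13)) ≈ 0.28497 + 12.652*I)
f - (-8 + u(1))**2 = sqrt(-160 + 2*I*sqrt(13)) - (-8 + 20)**2 = sqrt(-160 + 2*I*sqrt(13)) - 1*12**2 = sqrt(-160 + 2*I*sqrt(13)) - 1*144 = sqrt(-160 + 2*I*sqrt(13)) - 144 = -144 + sqrt(-160 + 2*I*sqrt(13))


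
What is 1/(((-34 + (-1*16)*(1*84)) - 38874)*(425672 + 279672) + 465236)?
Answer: -1/28391041452 ≈ -3.5222e-11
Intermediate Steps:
1/(((-34 + (-1*16)*(1*84)) - 38874)*(425672 + 279672) + 465236) = 1/(((-34 - 16*84) - 38874)*705344 + 465236) = 1/(((-34 - 1344) - 38874)*705344 + 465236) = 1/((-1378 - 38874)*705344 + 465236) = 1/(-40252*705344 + 465236) = 1/(-28391506688 + 465236) = 1/(-28391041452) = -1/28391041452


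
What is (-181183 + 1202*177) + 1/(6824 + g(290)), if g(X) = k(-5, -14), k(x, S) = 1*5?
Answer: 215598360/6829 ≈ 31571.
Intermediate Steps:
k(x, S) = 5
g(X) = 5
(-181183 + 1202*177) + 1/(6824 + g(290)) = (-181183 + 1202*177) + 1/(6824 + 5) = (-181183 + 212754) + 1/6829 = 31571 + 1/6829 = 215598360/6829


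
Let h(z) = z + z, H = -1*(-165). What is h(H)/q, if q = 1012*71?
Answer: 15/3266 ≈ 0.0045928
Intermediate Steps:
H = 165
h(z) = 2*z
q = 71852
h(H)/q = (2*165)/71852 = 330*(1/71852) = 15/3266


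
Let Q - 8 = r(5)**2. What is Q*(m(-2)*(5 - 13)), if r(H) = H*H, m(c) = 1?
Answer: -5064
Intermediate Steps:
r(H) = H**2
Q = 633 (Q = 8 + (5**2)**2 = 8 + 25**2 = 8 + 625 = 633)
Q*(m(-2)*(5 - 13)) = 633*(1*(5 - 13)) = 633*(1*(-8)) = 633*(-8) = -5064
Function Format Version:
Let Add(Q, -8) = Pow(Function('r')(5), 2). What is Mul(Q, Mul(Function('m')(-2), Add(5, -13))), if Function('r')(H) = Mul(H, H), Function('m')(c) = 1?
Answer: -5064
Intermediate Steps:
Function('r')(H) = Pow(H, 2)
Q = 633 (Q = Add(8, Pow(Pow(5, 2), 2)) = Add(8, Pow(25, 2)) = Add(8, 625) = 633)
Mul(Q, Mul(Function('m')(-2), Add(5, -13))) = Mul(633, Mul(1, Add(5, -13))) = Mul(633, Mul(1, -8)) = Mul(633, -8) = -5064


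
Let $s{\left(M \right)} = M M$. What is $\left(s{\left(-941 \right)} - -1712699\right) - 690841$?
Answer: $1907339$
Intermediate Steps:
$s{\left(M \right)} = M^{2}$
$\left(s{\left(-941 \right)} - -1712699\right) - 690841 = \left(\left(-941\right)^{2} - -1712699\right) - 690841 = \left(885481 + 1712699\right) - 690841 = 2598180 - 690841 = 1907339$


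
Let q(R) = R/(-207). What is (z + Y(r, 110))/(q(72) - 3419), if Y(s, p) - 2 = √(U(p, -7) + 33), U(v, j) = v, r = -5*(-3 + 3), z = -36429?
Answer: 837821/78645 - 23*√143/78645 ≈ 10.650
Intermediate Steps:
q(R) = -R/207 (q(R) = R*(-1/207) = -R/207)
r = 0 (r = -5*0 = 0)
Y(s, p) = 2 + √(33 + p) (Y(s, p) = 2 + √(p + 33) = 2 + √(33 + p))
(z + Y(r, 110))/(q(72) - 3419) = (-36429 + (2 + √(33 + 110)))/(-1/207*72 - 3419) = (-36429 + (2 + √143))/(-8/23 - 3419) = (-36427 + √143)/(-78645/23) = (-36427 + √143)*(-23/78645) = 837821/78645 - 23*√143/78645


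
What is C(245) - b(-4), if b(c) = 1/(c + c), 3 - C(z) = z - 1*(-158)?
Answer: -3199/8 ≈ -399.88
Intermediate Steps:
C(z) = -155 - z (C(z) = 3 - (z - 1*(-158)) = 3 - (z + 158) = 3 - (158 + z) = 3 + (-158 - z) = -155 - z)
b(c) = 1/(2*c)
C(245) - b(-4) = (-155 - 1*245) - 1/(2*(-4)) = (-155 - 245) - (-1)/(2*4) = -400 - 1*(-1/8) = -400 + 1/8 = -3199/8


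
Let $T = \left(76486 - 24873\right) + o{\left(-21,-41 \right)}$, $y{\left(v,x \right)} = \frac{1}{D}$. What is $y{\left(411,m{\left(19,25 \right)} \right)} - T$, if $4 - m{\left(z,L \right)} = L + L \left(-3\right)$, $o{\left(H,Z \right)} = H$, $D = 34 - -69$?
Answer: $- \frac{5313975}{103} \approx -51592.0$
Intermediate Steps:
$D = 103$ ($D = 34 + 69 = 103$)
$m{\left(z,L \right)} = 4 + 2 L$ ($m{\left(z,L \right)} = 4 - \left(L + L \left(-3\right)\right) = 4 - \left(L - 3 L\right) = 4 - - 2 L = 4 + 2 L$)
$y{\left(v,x \right)} = \frac{1}{103}$
$T = 51592$ ($T = \left(76486 - 24873\right) - 21 = 51613 - 21 = 51592$)
$y{\left(411,m{\left(19,25 \right)} \right)} - T = \frac{1}{103} - 51592 = - \frac{5313975}{103}$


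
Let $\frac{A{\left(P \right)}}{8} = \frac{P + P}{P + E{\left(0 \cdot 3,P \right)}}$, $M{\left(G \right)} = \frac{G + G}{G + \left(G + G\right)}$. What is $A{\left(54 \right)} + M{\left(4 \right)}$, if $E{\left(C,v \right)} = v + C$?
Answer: $\frac{26}{3} \approx 8.6667$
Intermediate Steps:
$M{\left(G \right)} = \frac{2}{3}$ ($M{\left(G \right)} = \frac{2 G}{G + 2 G} = \frac{2 G}{3 G} = 2 G \frac{1}{3 G} = \frac{2}{3}$)
$E{\left(C,v \right)} = C + v$
$A{\left(P \right)} = 8$ ($A{\left(P \right)} = 8 \frac{P + P}{P + \left(0 \cdot 3 + P\right)} = 8 \frac{2 P}{P + \left(0 + P\right)} = 8 \frac{2 P}{P + P} = 8 \frac{2 P}{2 P} = 8 \cdot 2 P \frac{1}{2 P} = 8 \cdot 1 = 8$)
$A{\left(54 \right)} + M{\left(4 \right)} = 8 + \frac{2}{3} = \frac{26}{3}$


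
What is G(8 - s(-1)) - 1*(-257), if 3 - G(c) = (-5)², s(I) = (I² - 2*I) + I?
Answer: 235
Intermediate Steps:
s(I) = I² - I
G(c) = -22 (G(c) = 3 - 1*(-5)² = 3 - 1*25 = 3 - 25 = -22)
G(8 - s(-1)) - 1*(-257) = -22 - 1*(-257) = -22 + 257 = 235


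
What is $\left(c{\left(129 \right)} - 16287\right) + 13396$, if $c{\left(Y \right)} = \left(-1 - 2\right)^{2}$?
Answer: $-2882$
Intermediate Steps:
$c{\left(Y \right)} = 9$ ($c{\left(Y \right)} = \left(-3\right)^{2} = 9$)
$\left(c{\left(129 \right)} - 16287\right) + 13396 = \left(9 - 16287\right) + 13396 = -16278 + 13396 = -2882$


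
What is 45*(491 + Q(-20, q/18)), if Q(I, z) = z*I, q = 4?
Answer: 21895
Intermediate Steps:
Q(I, z) = I*z
45*(491 + Q(-20, q/18)) = 45*(491 - 80/18) = 45*(491 - 20*2/9) = 45*(491 - 40/9) = 45*(4379/9) = 21895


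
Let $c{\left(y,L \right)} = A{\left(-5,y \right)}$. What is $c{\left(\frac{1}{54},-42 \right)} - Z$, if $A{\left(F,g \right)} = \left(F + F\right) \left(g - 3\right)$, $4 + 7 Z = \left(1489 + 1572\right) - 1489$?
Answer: $- \frac{5243}{27} \approx -194.19$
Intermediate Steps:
$Z = 224$ ($Z = - \frac{4}{7} + \frac{\left(1489 + 1572\right) - 1489}{7} = - \frac{4}{7} + \frac{3061 - 1489}{7} = - \frac{4}{7} + \frac{1}{7} \cdot 1572 = - \frac{4}{7} + \frac{1572}{7} = 224$)
$A{\left(F,g \right)} = 2 F \left(-3 + g\right)$
$c{\left(y,L \right)} = 30 - 10 y$ ($c{\left(y,L \right)} = 2 \left(-5\right) \left(-3 + y\right) = 30 - 10 y$)
$c{\left(\frac{1}{54},-42 \right)} - Z = \left(30 - \frac{10}{54}\right) - 224 = \left(30 - \frac{5}{27}\right) - 224 = \frac{805}{27} - 224 = - \frac{5243}{27}$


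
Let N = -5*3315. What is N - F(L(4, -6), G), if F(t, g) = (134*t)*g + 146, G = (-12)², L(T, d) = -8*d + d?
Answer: -827153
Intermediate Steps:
L(T, d) = -7*d
G = 144
F(t, g) = 146 + 134*g*t (F(t, g) = 134*g*t + 146 = 146 + 134*g*t)
N = -16575
N - F(L(4, -6), G) = -16575 - (146 + 134*144*(-7*(-6))) = -16575 - (146 + 134*144*42) = -16575 - (146 + 810432) = -16575 - 1*810578 = -16575 - 810578 = -827153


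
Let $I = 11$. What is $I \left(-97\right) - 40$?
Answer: $-1107$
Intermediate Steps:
$I \left(-97\right) - 40 = 11 \left(-97\right) - 40 = -1067 - 40 = -1107$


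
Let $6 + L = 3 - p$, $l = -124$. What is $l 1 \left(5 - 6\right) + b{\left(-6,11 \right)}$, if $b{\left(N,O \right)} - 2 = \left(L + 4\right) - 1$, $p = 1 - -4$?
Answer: $121$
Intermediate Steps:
$p = 5$ ($p = 1 + 4 = 5$)
$L = -8$ ($L = -6 + \left(3 - 5\right) = -6 - 2 = -8$)
$b{\left(N,O \right)} = -3$ ($b{\left(N,O \right)} = 2 + \left(\left(-8 + 4\right) - 1\right) = 2 - 5 = -3$)
$l 1 \left(5 - 6\right) + b{\left(-6,11 \right)} = - 124 \cdot 1 \left(5 - 6\right) - 3 = - 124 \cdot 1 \left(-1\right) - 3 = \left(-124\right) \left(-1\right) - 3 = 124 - 3 = 121$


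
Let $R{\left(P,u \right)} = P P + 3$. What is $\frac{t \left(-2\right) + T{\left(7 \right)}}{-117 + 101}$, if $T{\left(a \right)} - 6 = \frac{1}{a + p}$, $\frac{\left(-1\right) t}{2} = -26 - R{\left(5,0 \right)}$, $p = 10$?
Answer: $\frac{3569}{272} \approx 13.121$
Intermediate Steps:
$R{\left(P,u \right)} = 3 + P^{2}$ ($R{\left(P,u \right)} = P^{2} + 3 = 3 + P^{2}$)
$t = 108$ ($t = - 2 \left(-26 - \left(3 + 5^{2}\right)\right) = - 2 \left(-26 - \left(3 + 25\right)\right) = - 2 \left(-26 - 28\right) = \left(-2\right) \left(-54\right) = 108$)
$T{\left(a \right)} = 6 + \frac{1}{10 + a}$ ($T{\left(a \right)} = 6 + \frac{1}{a + 10} = 6 + \frac{1}{10 + a}$)
$\frac{t \left(-2\right) + T{\left(7 \right)}}{-117 + 101} = \frac{108 \left(-2\right) + \frac{61 + 6 \cdot 7}{10 + 7}}{-117 + 101} = \frac{-216 + \frac{61 + 42}{17}}{-16} = \left(-216 + \frac{1}{17} \cdot 103\right) \left(- \frac{1}{16}\right) = \left(-216 + \frac{103}{17}\right) \left(- \frac{1}{16}\right) = \left(- \frac{3569}{17}\right) \left(- \frac{1}{16}\right) = \frac{3569}{272}$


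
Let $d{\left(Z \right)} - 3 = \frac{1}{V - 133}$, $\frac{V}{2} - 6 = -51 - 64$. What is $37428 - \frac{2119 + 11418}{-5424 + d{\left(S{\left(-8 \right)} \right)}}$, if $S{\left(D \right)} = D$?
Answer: $\frac{71221701903}{1902772} \approx 37431.0$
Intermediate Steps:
$V = -218$ ($V = 12 + 2 \left(-51 - 64\right) = 12 + 2 \left(-115\right) = 12 - 230 = -218$)
$d{\left(Z \right)} = \frac{1052}{351}$ ($d{\left(Z \right)} = 3 + \frac{1}{-218 - 133} = 3 + \frac{1}{-351} = 3 - \frac{1}{351} = \frac{1052}{351}$)
$37428 - \frac{2119 + 11418}{-5424 + d{\left(S{\left(-8 \right)} \right)}} = 37428 - \frac{2119 + 11418}{-5424 + \frac{1052}{351}} = 37428 - \frac{13537}{- \frac{1902772}{351}} = 37428 - 13537 \left(- \frac{351}{1902772}\right) = 37428 - - \frac{4751487}{1902772} = 37428 + \frac{4751487}{1902772} = \frac{71221701903}{1902772}$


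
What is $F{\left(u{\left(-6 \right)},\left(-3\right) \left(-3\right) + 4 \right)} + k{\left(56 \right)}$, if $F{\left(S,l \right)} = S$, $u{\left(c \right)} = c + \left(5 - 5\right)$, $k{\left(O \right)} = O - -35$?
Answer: $85$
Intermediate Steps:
$k{\left(O \right)} = 35 + O$ ($k{\left(O \right)} = O + 35 = 35 + O$)
$u{\left(c \right)} = c$ ($u{\left(c \right)} = c + \left(5 - 5\right) = c + 0 = c$)
$F{\left(u{\left(-6 \right)},\left(-3\right) \left(-3\right) + 4 \right)} + k{\left(56 \right)} = -6 + \left(35 + 56\right) = -6 + 91 = 85$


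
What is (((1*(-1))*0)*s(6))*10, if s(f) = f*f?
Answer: 0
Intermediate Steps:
s(f) = f²
(((1*(-1))*0)*s(6))*10 = (((1*(-1))*0)*6²)*10 = (-1*0*36)*10 = (0*36)*10 = 0*10 = 0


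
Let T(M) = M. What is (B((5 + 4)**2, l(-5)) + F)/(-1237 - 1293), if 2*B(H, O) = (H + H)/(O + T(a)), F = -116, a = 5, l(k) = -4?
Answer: 7/506 ≈ 0.013834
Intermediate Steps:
B(H, O) = H/(5 + O) (B(H, O) = ((H + H)/(O + 5))/2 = ((2*H)/(5 + O))/2 = (2*H/(5 + O))/2 = H/(5 + O))
(B((5 + 4)**2, l(-5)) + F)/(-1237 - 1293) = ((5 + 4)**2/(5 - 4) - 116)/(-1237 - 1293) = (9**2/1 - 116)/(-2530) = -(81*1 - 116)/2530 = -(81 - 116)/2530 = -1/2530*(-35) = 7/506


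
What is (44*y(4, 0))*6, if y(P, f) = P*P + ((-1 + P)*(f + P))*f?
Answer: 4224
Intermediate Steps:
y(P, f) = P² + f*(-1 + P)*(P + f) (y(P, f) = P² + ((-1 + P)*(P + f))*f = P² + f*(-1 + P)*(P + f))
(44*y(4, 0))*6 = (44*(4² - 1*0² + 4*0² + 0*4² - 1*4*0))*6 = (44*(16 - 1*0 + 4*0 + 0*16 + 0))*6 = (44*(16 + 0 + 0 + 0 + 0))*6 = (44*16)*6 = 704*6 = 4224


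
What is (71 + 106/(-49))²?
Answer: 11377129/2401 ≈ 4738.5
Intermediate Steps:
(71 + 106/(-49))² = (71 + 106*(-1/49))² = (71 - 106/49)² = (3373/49)² = 11377129/2401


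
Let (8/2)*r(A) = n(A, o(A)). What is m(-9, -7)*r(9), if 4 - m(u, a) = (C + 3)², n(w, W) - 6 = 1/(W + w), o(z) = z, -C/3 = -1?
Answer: -436/9 ≈ -48.444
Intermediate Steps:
C = 3 (C = -3*(-1) = 3)
n(w, W) = 6 + 1/(W + w)
r(A) = (1 + 12*A)/(8*A) (r(A) = ((1 + 6*A + 6*A)/(A + A))/4 = ((1 + 12*A)/((2*A)))/4 = ((1/(2*A))*(1 + 12*A))/4 = ((1 + 12*A)/(2*A))/4 = (1 + 12*A)/(8*A))
m(u, a) = -32 (m(u, a) = 4 - (3 + 3)² = 4 - 1*6² = 4 - 1*36 = 4 - 36 = -32)
m(-9, -7)*r(9) = -4*(1 + 12*9)/9 = -4*(1 + 108)/9 = -4*109/9 = -32*109/72 = -436/9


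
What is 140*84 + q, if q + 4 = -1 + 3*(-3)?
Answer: 11746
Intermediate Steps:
q = -14 (q = -4 + (-1 + 3*(-3)) = -4 + (-1 - 9) = -4 - 10 = -14)
140*84 + q = 140*84 - 14 = 11760 - 14 = 11746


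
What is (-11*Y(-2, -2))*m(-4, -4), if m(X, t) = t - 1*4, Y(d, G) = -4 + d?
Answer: -528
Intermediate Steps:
m(X, t) = -4 + t (m(X, t) = t - 4 = -4 + t)
(-11*Y(-2, -2))*m(-4, -4) = (-11*(-4 - 2))*(-4 - 4) = -11*(-6)*(-8) = 66*(-8) = -528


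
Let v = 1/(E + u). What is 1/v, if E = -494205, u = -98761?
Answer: -592966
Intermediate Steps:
v = -1/592966 (v = 1/(-494205 - 98761) = 1/(-592966) = -1/592966 ≈ -1.6864e-6)
1/v = 1/(-1/592966) = -592966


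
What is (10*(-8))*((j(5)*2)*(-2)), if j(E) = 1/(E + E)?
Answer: 32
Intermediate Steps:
j(E) = 1/(2*E)
(10*(-8))*((j(5)*2)*(-2)) = (10*(-8))*((((1/2)/5)*2)*(-2)) = -80*((1/2)*(1/5))*2*(-2) = -80*(1/10)*2*(-2) = -16*(-2) = -80*(-2/5) = 32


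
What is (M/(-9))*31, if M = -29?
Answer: 899/9 ≈ 99.889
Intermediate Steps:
(M/(-9))*31 = (-29/(-9))*31 = -1/9*(-29)*31 = (29/9)*31 = 899/9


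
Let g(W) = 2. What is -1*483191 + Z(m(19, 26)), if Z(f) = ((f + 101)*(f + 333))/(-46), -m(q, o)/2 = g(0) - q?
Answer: -22276331/46 ≈ -4.8427e+5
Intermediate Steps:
m(q, o) = -4 + 2*q (m(q, o) = -2*(2 - q) = -4 + 2*q)
Z(f) = -(101 + f)*(333 + f)/46 (Z(f) = ((101 + f)*(333 + f))*(-1/46) = -(101 + f)*(333 + f)/46)
-1*483191 + Z(m(19, 26)) = -1*483191 + (-33633/46 - 217*(-4 + 2*19)/23 - (-4 + 2*19)²/46) = -483191 + (-33633/46 - 217*(-4 + 38)/23 - (-4 + 38)²/46) = -483191 + (-33633/46 - 217/23*34 - 1/46*34²) = -483191 + (-33633/46 - 7378/23 - 1/46*1156) = -483191 + (-33633/46 - 7378/23 - 578/23) = -483191 - 49545/46 = -22276331/46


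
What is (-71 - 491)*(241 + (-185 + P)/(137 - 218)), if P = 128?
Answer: -3667612/27 ≈ -1.3584e+5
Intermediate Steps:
(-71 - 491)*(241 + (-185 + P)/(137 - 218)) = (-71 - 491)*(241 + (-185 + 128)/(137 - 218)) = -562*(241 - 57/(-81)) = -562*(241 - 57*(-1/81)) = -562*(241 + 19/27) = -562*6526/27 = -3667612/27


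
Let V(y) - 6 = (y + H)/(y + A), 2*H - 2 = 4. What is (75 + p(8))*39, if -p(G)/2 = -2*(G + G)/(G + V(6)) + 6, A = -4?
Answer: 95901/37 ≈ 2591.9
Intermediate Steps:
H = 3 (H = 1 + (½)*4 = 1 + 2 = 3)
V(y) = 6 + (3 + y)/(-4 + y) (V(y) = 6 + (y + 3)/(y - 4) = 6 + (3 + y)/(-4 + y))
p(G) = -12 + 8*G/(21/2 + G) (p(G) = -2*(-2*(G + G)/(G + 7*(-3 + 6)/(-4 + 6)) + 6) = -2*(-2*2*G/(G + 7*3/2) + 6) = -2*(-2*2*G/(G + 7*(½)*3) + 6) = -2*(-2*2*G/(G + 21/2) + 6) = -2*(-2*2*G/(21/2 + G) + 6) = -2*(-4*G/(21/2 + G) + 6) = -2*(6 - 4*G/(21/2 + G)) = -12 + 8*G/(21/2 + G))
(75 + p(8))*39 = (75 + 4*(-63 - 2*8)/(21 + 2*8))*39 = (75 + 4*(-63 - 16)/(21 + 16))*39 = (75 + 4*(-79)/37)*39 = (75 + 4*(1/37)*(-79))*39 = (75 - 316/37)*39 = (2459/37)*39 = 95901/37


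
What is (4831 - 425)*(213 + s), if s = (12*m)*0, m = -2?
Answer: 938478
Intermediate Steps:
s = 0 (s = (12*(-2))*0 = -24*0 = 0)
(4831 - 425)*(213 + s) = (4831 - 425)*(213 + 0) = 4406*213 = 938478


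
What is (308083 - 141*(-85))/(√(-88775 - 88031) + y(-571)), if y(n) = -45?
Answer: -14403060/178831 - 320068*I*√176806/178831 ≈ -80.54 - 752.57*I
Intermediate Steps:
(308083 - 141*(-85))/(√(-88775 - 88031) + y(-571)) = (308083 - 141*(-85))/(√(-88775 - 88031) - 45) = (308083 + 11985)/(√(-176806) - 45) = 320068/(I*√176806 - 45) = 320068/(-45 + I*√176806)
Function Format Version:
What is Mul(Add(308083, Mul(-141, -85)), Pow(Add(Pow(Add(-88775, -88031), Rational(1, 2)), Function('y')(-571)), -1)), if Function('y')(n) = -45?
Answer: Add(Rational(-14403060, 178831), Mul(Rational(-320068, 178831), I, Pow(176806, Rational(1, 2)))) ≈ Add(-80.540, Mul(-752.57, I))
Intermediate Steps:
Mul(Add(308083, Mul(-141, -85)), Pow(Add(Pow(Add(-88775, -88031), Rational(1, 2)), Function('y')(-571)), -1)) = Mul(Add(308083, Mul(-141, -85)), Pow(Add(Pow(Add(-88775, -88031), Rational(1, 2)), -45), -1)) = Mul(Add(308083, 11985), Pow(Add(Pow(-176806, Rational(1, 2)), -45), -1)) = Mul(320068, Pow(Add(Mul(I, Pow(176806, Rational(1, 2))), -45), -1)) = Mul(320068, Pow(Add(-45, Mul(I, Pow(176806, Rational(1, 2)))), -1))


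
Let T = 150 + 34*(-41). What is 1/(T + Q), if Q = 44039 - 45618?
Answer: -1/2823 ≈ -0.00035423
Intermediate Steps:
Q = -1579
T = -1244 (T = 150 - 1394 = -1244)
1/(T + Q) = 1/(-1244 - 1579) = 1/(-2823) = -1/2823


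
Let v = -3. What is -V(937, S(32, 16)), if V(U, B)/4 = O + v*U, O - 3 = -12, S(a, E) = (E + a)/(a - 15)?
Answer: 11280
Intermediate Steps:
S(a, E) = (E + a)/(-15 + a)
O = -9 (O = 3 - 12 = -9)
V(U, B) = -36 - 12*U (V(U, B) = 4*(-9 - 3*U) = -36 - 12*U)
-V(937, S(32, 16)) = -(-36 - 12*937) = -(-36 - 11244) = -1*(-11280) = 11280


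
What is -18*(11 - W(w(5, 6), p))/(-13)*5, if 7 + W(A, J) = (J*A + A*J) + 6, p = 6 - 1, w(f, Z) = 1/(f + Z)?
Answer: 10980/143 ≈ 76.783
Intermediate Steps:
w(f, Z) = 1/(Z + f)
p = 5
W(A, J) = -1 + 2*A*J (W(A, J) = -7 + ((J*A + A*J) + 6) = -7 + ((A*J + A*J) + 6) = -7 + (2*A*J + 6) = -7 + (6 + 2*A*J) = -1 + 2*A*J)
-18*(11 - W(w(5, 6), p))/(-13)*5 = -18*(11 - (-1 + 2*5/(6 + 5)))/(-13)*5 = -18*(11 - (-1 + 2*5/11))*(-1)/13*5 = -18*(11 - (-1 + 2*(1/11)*5))*(-1)/13*5 = -18*(11 - (-1 + 10/11))*(-1)/13*5 = -18*(11 - 1*(-1/11))*(-1)/13*5 = -18*(11 + 1/11)*(-1)/13*5 = -2196*(-1)/(11*13)*5 = -18*(-122/143)*5 = (2196/143)*5 = 10980/143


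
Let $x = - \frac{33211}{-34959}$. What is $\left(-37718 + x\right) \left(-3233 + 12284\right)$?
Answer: $- \frac{3978066408967}{11653} \approx -3.4138 \cdot 10^{8}$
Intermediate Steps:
$x = \frac{33211}{34959}$ ($x = \left(-33211\right) \left(- \frac{1}{34959}\right) = \frac{33211}{34959} \approx 0.95$)
$\left(-37718 + x\right) \left(-3233 + 12284\right) = \left(-37718 + \frac{33211}{34959}\right) \left(-3233 + 12284\right) = \left(- \frac{1318550351}{34959}\right) 9051 = - \frac{3978066408967}{11653}$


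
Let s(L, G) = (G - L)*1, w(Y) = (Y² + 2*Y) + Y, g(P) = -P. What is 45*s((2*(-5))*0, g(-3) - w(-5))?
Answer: -315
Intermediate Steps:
w(Y) = Y² + 3*Y
s(L, G) = G - L
45*s((2*(-5))*0, g(-3) - w(-5)) = 45*((-1*(-3) - (-5)*(3 - 5)) - 2*(-5)*0) = 45*((3 - (-5)*(-2)) - (-10)*0) = 45*((3 - 1*10) - 1*0) = 45*((3 - 10) + 0) = 45*(-7 + 0) = 45*(-7) = -315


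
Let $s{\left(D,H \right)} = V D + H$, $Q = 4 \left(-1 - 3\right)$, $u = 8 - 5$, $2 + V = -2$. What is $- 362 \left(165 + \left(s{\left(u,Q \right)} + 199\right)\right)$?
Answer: $-121632$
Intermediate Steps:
$V = -4$ ($V = -2 - 2 = -4$)
$u = 3$ ($u = 8 - 5 = 3$)
$Q = -16$ ($Q = 4 \left(-4\right) = -16$)
$s{\left(D,H \right)} = H - 4 D$ ($s{\left(D,H \right)} = - 4 D + H = H - 4 D$)
$- 362 \left(165 + \left(s{\left(u,Q \right)} + 199\right)\right) = - 362 \left(165 + \left(\left(-16 - 12\right) + 199\right)\right) = - 362 \left(165 + \left(-28 + 199\right)\right) = - 362 \left(165 + 171\right) = \left(-362\right) 336 = -121632$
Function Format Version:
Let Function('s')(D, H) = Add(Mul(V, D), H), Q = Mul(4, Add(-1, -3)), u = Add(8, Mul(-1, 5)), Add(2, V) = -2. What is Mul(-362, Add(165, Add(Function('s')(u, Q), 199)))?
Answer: -121632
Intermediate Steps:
V = -4 (V = Add(-2, -2) = -4)
u = 3 (u = Add(8, -5) = 3)
Q = -16 (Q = Mul(4, -4) = -16)
Function('s')(D, H) = Add(H, Mul(-4, D)) (Function('s')(D, H) = Add(Mul(-4, D), H) = Add(H, Mul(-4, D)))
Mul(-362, Add(165, Add(Function('s')(u, Q), 199))) = Mul(-362, Add(165, Add(Add(-16, Mul(-4, 3)), 199))) = Mul(-362, Add(165, Add(Add(-16, -12), 199))) = Mul(-362, Add(165, Add(-28, 199))) = Mul(-362, Add(165, 171)) = Mul(-362, 336) = -121632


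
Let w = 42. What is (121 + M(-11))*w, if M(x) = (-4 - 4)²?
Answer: 7770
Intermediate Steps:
M(x) = 64 (M(x) = (-8)² = 64)
(121 + M(-11))*w = (121 + 64)*42 = 185*42 = 7770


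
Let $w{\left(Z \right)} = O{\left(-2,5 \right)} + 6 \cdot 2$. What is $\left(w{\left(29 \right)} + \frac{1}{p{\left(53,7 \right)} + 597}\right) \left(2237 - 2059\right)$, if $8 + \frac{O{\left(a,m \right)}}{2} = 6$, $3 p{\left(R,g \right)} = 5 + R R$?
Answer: $\frac{2186018}{1535} \approx 1424.1$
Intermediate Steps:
$p{\left(R,g \right)} = \frac{5}{3} + \frac{R^{2}}{3}$ ($p{\left(R,g \right)} = \frac{5 + R R}{3} = \frac{5 + R^{2}}{3} = \frac{5}{3} + \frac{R^{2}}{3}$)
$O{\left(a,m \right)} = -4$ ($O{\left(a,m \right)} = -16 + 2 \cdot 6 = -16 + 12 = -4$)
$w{\left(Z \right)} = 8$ ($w{\left(Z \right)} = -4 + 6 \cdot 2 = -4 + 12 = 8$)
$\left(w{\left(29 \right)} + \frac{1}{p{\left(53,7 \right)} + 597}\right) \left(2237 - 2059\right) = \left(8 + \frac{1}{\left(\frac{5}{3} + \frac{53^{2}}{3}\right) + 597}\right) \left(2237 - 2059\right) = \left(8 + \frac{1}{\left(\frac{5}{3} + \frac{1}{3} \cdot 2809\right) + 597}\right) 178 = \left(8 + \frac{1}{\left(\frac{5}{3} + \frac{2809}{3}\right) + 597}\right) 178 = \left(8 + \frac{1}{938 + 597}\right) 178 = \left(8 + \frac{1}{1535}\right) 178 = \frac{12281}{1535} \cdot 178 = \frac{2186018}{1535}$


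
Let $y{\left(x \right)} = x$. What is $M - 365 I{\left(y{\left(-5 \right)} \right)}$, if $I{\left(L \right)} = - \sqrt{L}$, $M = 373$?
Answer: $373 + 365 i \sqrt{5} \approx 373.0 + 816.17 i$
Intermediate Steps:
$M - 365 I{\left(y{\left(-5 \right)} \right)} = 373 - 365 \left(- \sqrt{-5}\right) = 373 - 365 \left(- i \sqrt{5}\right) = 373 + 365 i \sqrt{5}$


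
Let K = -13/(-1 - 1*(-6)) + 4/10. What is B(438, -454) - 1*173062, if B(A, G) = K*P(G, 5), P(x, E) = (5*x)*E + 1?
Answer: -740471/5 ≈ -1.4809e+5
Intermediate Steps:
P(x, E) = 1 + 5*E*x (P(x, E) = 5*E*x + 1 = 1 + 5*E*x)
K = -11/5 (K = -13/(-1 + 6) + 4*(1/10) = -13/5 + 2/5 = -11/5 ≈ -2.2000)
B(A, G) = -11/5 - 55*G (B(A, G) = -11*(1 + 5*5*G)/5 = -11*(1 + 25*G)/5 = -11/5 - 55*G)
B(438, -454) - 1*173062 = (-11/5 - 55*(-454)) - 1*173062 = (-11/5 + 24970) - 173062 = 124839/5 - 173062 = -740471/5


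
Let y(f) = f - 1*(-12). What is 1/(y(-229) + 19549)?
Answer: 1/19332 ≈ 5.1728e-5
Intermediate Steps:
y(f) = 12 + f (y(f) = f + 12 = 12 + f)
1/(y(-229) + 19549) = 1/((12 - 229) + 19549) = 1/(-217 + 19549) = 1/19332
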